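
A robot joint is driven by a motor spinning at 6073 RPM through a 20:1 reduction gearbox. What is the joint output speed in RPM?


omega_joint = omega_motor / N = 6073 / 20 = 303.6500

303.6500 RPM


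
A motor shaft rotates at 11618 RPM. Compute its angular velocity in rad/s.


omega = 11618 * 2*pi/60 = 1216.6341

1216.6341 rad/s


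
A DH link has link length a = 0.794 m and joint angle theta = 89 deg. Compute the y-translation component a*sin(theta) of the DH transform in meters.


a*sin(theta) = 0.794*sin(89 deg) = 0.7939

0.7939 m


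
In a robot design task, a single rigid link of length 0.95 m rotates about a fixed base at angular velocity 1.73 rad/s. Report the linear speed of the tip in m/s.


v = L*omega = 0.95 * 1.73 = 1.6435

1.6435 m/s


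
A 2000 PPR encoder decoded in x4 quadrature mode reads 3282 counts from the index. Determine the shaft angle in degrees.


angle = counts * 360 / (PPR*4) = 3282 * 360 / 8000 = 147.6900

147.6900 degrees


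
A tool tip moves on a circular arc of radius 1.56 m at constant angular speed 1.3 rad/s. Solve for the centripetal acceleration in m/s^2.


a_c = omega^2 * r = 1.3^2 * 1.56 = 2.6364

2.6364 m/s^2


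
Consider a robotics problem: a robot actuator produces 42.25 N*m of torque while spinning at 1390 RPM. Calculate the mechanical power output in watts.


omega = 1390 * 2*pi/60 = 145.560460 rad/s
P = tau * omega = 42.25 * 145.560460 = 6149.9294

6149.9294 W


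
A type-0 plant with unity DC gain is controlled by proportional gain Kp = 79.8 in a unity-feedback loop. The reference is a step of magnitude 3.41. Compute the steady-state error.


e_ss = R/(1 + Kp) = 3.41/(1 + 79.8) = 3.41/80.8000 = 0.0422

0.0422


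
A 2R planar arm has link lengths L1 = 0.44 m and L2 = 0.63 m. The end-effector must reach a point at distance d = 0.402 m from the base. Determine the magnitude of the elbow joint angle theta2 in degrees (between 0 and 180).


cos(th2) = (d^2 - L1^2 - L2^2)/(2*L1*L2) = (0.402^2 - 0.44^2 - 0.63^2)/(2*0.44*0.63) = -0.77362193
th2 = acos(-0.77362193) = 140.6803 deg

140.6803 degrees


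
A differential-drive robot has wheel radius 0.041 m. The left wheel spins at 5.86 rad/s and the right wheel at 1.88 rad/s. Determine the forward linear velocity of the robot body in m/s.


v = r*(wR + wL)/2 = 0.041*(1.88 + 5.86)/2 = 0.1587

0.1587 m/s


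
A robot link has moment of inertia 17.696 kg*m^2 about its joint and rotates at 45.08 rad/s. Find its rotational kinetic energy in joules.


KE = (1/2)*I*omega^2 = 0.5*17.696*45.08^2 = 17980.9622

17980.9622 J


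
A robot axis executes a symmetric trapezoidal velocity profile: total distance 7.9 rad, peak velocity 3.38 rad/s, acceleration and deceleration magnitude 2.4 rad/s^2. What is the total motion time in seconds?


t_acc = v/a = 3.38/2.4 = 1.408333 s
d_acc = v^2/(2a) = 2.380083 rad (each ramp)
d_cruise = 7.9 - 2*2.380083 = 3.139834 rad
t_cruise = 3.139834/3.38 = 0.928945 s
t_total = 2*1.408333 + 0.928945 = 3.7456

3.7456 s


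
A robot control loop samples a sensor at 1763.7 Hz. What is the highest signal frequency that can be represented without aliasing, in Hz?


f_max = f_s/2 = 1763.7/2 = 881.8500

881.8500 Hz


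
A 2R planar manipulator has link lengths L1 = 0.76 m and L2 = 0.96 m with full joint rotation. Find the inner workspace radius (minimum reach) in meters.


r_min = |L1 - L2| = |0.76 - 0.96| = 0.2000

0.2000 m


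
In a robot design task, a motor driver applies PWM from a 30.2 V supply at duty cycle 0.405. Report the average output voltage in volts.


V_avg = V_supply * D = 30.2*0.405 = 12.2310

12.2310 V


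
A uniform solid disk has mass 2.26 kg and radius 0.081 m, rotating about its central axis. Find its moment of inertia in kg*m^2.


I = (1/2)*m*R^2 = 0.5*2.26*0.081^2 = 0.0074

0.0074 kg*m^2


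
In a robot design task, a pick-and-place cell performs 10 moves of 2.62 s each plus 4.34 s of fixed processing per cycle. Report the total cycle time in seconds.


T = 10*2.62 + 4.34 = 30.5400

30.5400 s


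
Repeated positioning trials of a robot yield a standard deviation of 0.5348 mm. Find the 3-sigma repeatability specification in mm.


repeatability = 3*sigma = 3*0.5348 = 1.6044

1.6044 mm


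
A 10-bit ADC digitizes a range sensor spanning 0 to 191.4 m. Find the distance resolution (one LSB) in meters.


res = range / 2^n = 191.4/2^10 = 191.4/1024 = 0.1869

0.1869 m


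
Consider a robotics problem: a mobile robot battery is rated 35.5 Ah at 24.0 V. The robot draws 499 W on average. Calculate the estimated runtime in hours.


E = 35.5*24.0 = 852.0000 Wh
t = E/P = 852.0000/499 = 1.7074

1.7074 hours


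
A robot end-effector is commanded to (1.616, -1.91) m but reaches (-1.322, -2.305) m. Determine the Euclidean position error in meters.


dx = -1.322 - (1.616) = -2.9380, dy = -2.305 - (-1.91) = -0.3950
err = sqrt(8.631844 + 0.156025) = 2.9644

2.9644 m


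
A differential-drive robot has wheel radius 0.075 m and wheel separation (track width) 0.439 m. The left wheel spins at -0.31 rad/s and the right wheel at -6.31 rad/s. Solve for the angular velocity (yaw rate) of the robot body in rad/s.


omega = r*(wR - wL)/L = 0.075*(-6.31 - (-0.31))/0.439 = -1.0251

-1.0251 rad/s


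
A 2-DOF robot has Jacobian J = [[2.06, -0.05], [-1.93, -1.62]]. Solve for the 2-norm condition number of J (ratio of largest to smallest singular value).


JJ^T eigenvalues: trace(JJ^T) = 10.5954, det(JJ^T) = det(J)^2 = 11.79029569
s_max^2 = (10.5954 + sqrt(65.10131840))/2 = 9.33196940
s_min^2 = (10.5954 - sqrt(65.10131840))/2 = 1.26343060
kappa = s_max/s_min = sqrt(9.33196940/1.26343060) = 2.7178

2.7178


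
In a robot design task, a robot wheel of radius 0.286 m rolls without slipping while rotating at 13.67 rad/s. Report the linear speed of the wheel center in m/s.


v = omega * r = 13.67 * 0.286 = 3.9096

3.9096 m/s


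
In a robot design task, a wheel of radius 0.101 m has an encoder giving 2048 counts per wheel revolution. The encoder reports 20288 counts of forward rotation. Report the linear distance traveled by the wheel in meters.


revs = 20288/2048 = 9.906250
d = revs * 2*pi*r = 9.906250 * 2*pi*0.101 = 6.2865

6.2865 m


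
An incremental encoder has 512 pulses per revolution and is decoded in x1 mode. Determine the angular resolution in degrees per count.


resolution = 360 / (PPR * 1) = 360 / 512 = 0.7031

0.7031 degrees


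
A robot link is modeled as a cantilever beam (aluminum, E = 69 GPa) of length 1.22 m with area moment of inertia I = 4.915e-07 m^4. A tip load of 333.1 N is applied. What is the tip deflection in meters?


delta = F*L^3/(3*E*I) = 333.1*1.22^3/(3*6.900e+10*4.915e-07)
      = 604.8589688/101740.5 = 0.0059

0.0059 m


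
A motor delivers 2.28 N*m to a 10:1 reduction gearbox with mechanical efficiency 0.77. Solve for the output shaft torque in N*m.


tau_out = tau_in * N * eta = 2.28 * 10 * 0.77 = 17.5560

17.5560 N*m


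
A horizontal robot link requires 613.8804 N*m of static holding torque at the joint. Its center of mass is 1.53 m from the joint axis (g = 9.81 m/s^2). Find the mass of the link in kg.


m = tau / (g*L) = 613.8804 / (9.81 * 1.53) = 40.9000

40.9000 kg


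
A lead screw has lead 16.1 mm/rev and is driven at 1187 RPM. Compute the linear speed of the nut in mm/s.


v = lead * (RPM/60) = 16.1*1187/60 = 318.5117

318.5117 mm/s


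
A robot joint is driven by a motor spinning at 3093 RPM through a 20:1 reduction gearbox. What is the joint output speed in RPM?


omega_joint = omega_motor / N = 3093 / 20 = 154.6500

154.6500 RPM


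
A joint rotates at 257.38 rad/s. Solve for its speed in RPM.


RPM = 257.38 * 60/(2*pi) = 2457.7980

2457.7980 RPM


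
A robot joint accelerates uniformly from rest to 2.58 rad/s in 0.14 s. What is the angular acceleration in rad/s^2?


alpha = delta_omega / t = 2.58 / 0.14 = 18.4286

18.4286 rad/s^2


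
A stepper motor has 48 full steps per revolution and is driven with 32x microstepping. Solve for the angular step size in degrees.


step = 360/(48*32) = 360/1536 = 0.2344

0.2344 degrees


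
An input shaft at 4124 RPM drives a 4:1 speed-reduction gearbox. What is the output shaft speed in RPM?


omega_out = omega_in / N = 4124 / 4 = 1031.0000

1031.0000 RPM


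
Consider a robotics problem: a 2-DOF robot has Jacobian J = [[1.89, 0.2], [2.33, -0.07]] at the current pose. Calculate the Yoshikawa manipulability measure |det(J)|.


det(J) = 1.89*-0.07 - (0.2)*(2.33) = -0.5983
|det(J)| = 0.5983

0.5983


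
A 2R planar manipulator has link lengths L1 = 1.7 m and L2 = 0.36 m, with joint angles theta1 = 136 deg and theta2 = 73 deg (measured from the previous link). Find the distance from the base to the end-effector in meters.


x = L1*cos(th1) + L2*cos(th1+th2) = -1.537741
y = L1*sin(th1) + L2*sin(th1+th2) = 1.006388
d = sqrt(x^2 + y^2) = sqrt(2.364647 + 1.012817) = 1.8378

1.8378 m


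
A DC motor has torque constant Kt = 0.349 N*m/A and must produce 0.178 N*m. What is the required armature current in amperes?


I = tau / Kt = 0.178/0.349 = 0.5100

0.5100 A


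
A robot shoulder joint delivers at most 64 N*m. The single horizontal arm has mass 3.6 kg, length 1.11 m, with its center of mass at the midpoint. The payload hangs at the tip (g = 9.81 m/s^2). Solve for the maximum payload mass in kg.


tau_arm = m_arm*g*(L/2) = 3.6*9.81*1.11/2 = 19.6004 N*m
tau_payload = tau_max - tau_arm = 64 - 19.6004 = 44.3996
m_payload = tau_payload / (g*L) = 44.3996 / (9.81*1.11) = 4.0774

4.0774 kg


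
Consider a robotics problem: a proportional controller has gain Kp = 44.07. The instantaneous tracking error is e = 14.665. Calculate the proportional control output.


u_P = Kp * e = 44.07 * 14.665 = 646.2865

646.2865


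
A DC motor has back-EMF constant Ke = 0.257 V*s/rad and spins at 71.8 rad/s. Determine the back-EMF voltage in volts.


V_emf = Ke * omega = 0.257*71.8 = 18.4526

18.4526 V


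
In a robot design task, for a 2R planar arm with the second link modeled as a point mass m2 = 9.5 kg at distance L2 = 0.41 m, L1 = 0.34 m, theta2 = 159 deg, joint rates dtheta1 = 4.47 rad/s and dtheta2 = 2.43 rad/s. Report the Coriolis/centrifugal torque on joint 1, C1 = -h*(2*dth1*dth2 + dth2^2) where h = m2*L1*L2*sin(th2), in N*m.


h = m2*L1*L2*sin(th2) = 9.5*0.34*0.41*sin(159 deg) = 0.474587
C1 = -h*(2*4.47*2.43 + 2.43^2) = -0.474587*27.6291 = -13.1124

-13.1124 N*m


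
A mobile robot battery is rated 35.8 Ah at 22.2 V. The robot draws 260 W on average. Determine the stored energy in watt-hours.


E = capacity * V = 35.8*22.2 = 794.7600

794.7600 Wh


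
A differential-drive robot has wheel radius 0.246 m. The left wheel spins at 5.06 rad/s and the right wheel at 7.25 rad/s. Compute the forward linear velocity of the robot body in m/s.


v = r*(wR + wL)/2 = 0.246*(7.25 + 5.06)/2 = 1.5141

1.5141 m/s


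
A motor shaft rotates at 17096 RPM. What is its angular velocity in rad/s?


omega = 17096 * 2*pi/60 = 1790.2889

1790.2889 rad/s


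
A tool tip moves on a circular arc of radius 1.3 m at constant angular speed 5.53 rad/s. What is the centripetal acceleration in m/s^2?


a_c = omega^2 * r = 5.53^2 * 1.3 = 39.7552

39.7552 m/s^2


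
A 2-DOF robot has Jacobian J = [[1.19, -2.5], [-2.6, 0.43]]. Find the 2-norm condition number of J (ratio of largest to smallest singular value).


JJ^T eigenvalues: trace(JJ^T) = 14.6110, det(JJ^T) = det(J)^2 = 35.85973689
s_max^2 = (14.6110 + sqrt(70.04237344))/2 = 11.49006609
s_min^2 = (14.6110 - sqrt(70.04237344))/2 = 3.12093391
kappa = s_max/s_min = sqrt(11.49006609/3.12093391) = 1.9188

1.9188


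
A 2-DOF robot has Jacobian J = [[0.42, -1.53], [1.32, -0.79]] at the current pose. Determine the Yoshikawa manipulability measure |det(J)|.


det(J) = 0.42*-0.79 - (-1.53)*(1.32) = 1.6878
|det(J)| = 1.6878

1.6878


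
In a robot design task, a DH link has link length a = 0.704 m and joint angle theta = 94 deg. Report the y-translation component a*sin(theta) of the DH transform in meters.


a*sin(theta) = 0.704*sin(94 deg) = 0.7023

0.7023 m


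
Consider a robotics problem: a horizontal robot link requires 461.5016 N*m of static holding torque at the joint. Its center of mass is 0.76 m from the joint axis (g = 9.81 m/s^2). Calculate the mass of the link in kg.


m = tau / (g*L) = 461.5016 / (9.81 * 0.76) = 61.9000

61.9000 kg


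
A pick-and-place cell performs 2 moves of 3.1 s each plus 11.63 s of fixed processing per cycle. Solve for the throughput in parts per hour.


T_cycle = 2*3.1 + 11.63 = 17.8300 s
rate = 3600/T = 201.9069

201.9069 parts/hour


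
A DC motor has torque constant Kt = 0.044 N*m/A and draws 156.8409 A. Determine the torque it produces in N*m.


tau = Kt * I = 0.044*156.8409 = 6.9010

6.9010 N*m


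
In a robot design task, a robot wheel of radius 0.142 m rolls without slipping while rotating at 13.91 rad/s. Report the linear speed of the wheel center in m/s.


v = omega * r = 13.91 * 0.142 = 1.9752

1.9752 m/s


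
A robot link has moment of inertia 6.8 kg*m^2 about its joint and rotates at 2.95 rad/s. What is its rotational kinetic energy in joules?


KE = (1/2)*I*omega^2 = 0.5*6.8*2.95^2 = 29.5885

29.5885 J


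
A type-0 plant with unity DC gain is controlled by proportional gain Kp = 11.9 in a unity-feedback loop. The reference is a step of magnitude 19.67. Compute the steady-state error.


e_ss = R/(1 + Kp) = 19.67/(1 + 11.9) = 19.67/12.9000 = 1.5248

1.5248


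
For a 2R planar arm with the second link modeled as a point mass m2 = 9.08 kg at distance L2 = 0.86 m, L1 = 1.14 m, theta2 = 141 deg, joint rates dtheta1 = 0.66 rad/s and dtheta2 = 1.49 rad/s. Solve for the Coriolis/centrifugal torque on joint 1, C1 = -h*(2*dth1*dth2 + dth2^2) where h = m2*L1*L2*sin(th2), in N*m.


h = m2*L1*L2*sin(th2) = 9.08*1.14*0.86*sin(141 deg) = 5.602230
C1 = -h*(2*0.66*1.49 + 1.49^2) = -5.602230*4.1869 = -23.4560

-23.4560 N*m


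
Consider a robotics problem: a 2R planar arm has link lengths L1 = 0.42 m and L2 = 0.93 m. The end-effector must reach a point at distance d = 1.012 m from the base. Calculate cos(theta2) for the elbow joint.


cos(th2) = (d^2 - L1^2 - L2^2)/(2*L1*L2) = (1.012^2 - 0.42^2 - 0.93^2)/(2*0.42*0.93) = -0.0220

-0.0220


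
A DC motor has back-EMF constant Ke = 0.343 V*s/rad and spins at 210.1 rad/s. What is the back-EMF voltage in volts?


V_emf = Ke * omega = 0.343*210.1 = 72.0643

72.0643 V


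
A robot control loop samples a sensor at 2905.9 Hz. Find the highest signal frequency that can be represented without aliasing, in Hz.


f_max = f_s/2 = 2905.9/2 = 1452.9500

1452.9500 Hz


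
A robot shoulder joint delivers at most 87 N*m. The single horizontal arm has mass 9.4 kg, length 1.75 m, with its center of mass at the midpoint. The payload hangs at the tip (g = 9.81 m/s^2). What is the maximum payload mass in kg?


tau_arm = m_arm*g*(L/2) = 9.4*9.81*1.75/2 = 80.6873 N*m
tau_payload = tau_max - tau_arm = 87 - 80.6873 = 6.3127
m_payload = tau_payload / (g*L) = 6.3127 / (9.81*1.75) = 0.3677

0.3677 kg


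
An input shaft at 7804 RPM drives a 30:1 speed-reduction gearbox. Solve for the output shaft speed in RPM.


omega_out = omega_in / N = 7804 / 30 = 260.1333

260.1333 RPM


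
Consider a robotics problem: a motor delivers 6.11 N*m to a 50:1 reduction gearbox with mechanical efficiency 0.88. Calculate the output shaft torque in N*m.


tau_out = tau_in * N * eta = 6.11 * 50 * 0.88 = 268.8400

268.8400 N*m


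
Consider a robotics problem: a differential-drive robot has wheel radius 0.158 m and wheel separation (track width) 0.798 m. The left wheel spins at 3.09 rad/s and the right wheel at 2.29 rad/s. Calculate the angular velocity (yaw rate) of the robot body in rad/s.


omega = r*(wR - wL)/L = 0.158*(2.29 - (3.09))/0.798 = -0.1584

-0.1584 rad/s


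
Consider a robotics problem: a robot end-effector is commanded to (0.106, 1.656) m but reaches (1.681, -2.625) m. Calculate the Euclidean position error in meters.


dx = 1.681 - (0.106) = 1.5750, dy = -2.625 - (1.656) = -4.2810
err = sqrt(2.480625 + 18.326961) = 4.5615

4.5615 m


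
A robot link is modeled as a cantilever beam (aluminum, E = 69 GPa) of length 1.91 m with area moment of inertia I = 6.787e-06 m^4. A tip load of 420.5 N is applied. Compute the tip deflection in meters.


delta = F*L^3/(3*E*I) = 420.5*1.91^3/(3*6.900e+10*6.787e-06)
      = 2929.9897555/1404909 = 0.0021

0.0021 m


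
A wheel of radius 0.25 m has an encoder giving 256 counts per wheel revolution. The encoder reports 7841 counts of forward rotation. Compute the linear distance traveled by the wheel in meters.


revs = 7841/256 = 30.628906
d = revs * 2*pi*r = 30.628906 * 2*pi*0.25 = 48.1118

48.1118 m


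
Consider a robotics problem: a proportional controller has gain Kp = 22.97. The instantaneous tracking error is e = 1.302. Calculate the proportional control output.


u_P = Kp * e = 22.97 * 1.302 = 29.9069

29.9069


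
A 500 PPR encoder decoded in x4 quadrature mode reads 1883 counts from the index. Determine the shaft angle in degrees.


angle = counts * 360 / (PPR*4) = 1883 * 360 / 2000 = 338.9400

338.9400 degrees


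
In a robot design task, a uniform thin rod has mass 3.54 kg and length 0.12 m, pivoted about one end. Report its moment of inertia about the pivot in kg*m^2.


I = (1/3)*m*L^2 = (1/3)*3.54*0.12^2 = 0.0170

0.0170 kg*m^2


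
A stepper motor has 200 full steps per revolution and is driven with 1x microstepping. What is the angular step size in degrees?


step = 360/(200*1) = 360/200 = 1.8000

1.8000 degrees


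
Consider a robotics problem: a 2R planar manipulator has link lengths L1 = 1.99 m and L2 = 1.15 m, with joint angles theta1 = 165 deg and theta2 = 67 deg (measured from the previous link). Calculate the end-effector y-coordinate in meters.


y = L1*sin(th1) + L2*sin(th1+th2) = 1.99*sin(165 deg) + 1.15*sin(232 deg) = -0.3912

-0.3912 m


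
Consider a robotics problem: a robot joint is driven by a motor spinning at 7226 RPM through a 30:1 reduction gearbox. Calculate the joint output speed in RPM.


omega_joint = omega_motor / N = 7226 / 30 = 240.8667

240.8667 RPM


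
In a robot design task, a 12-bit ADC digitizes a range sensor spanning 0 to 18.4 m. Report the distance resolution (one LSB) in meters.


res = range / 2^n = 18.4/2^12 = 18.4/4096 = 0.0045

0.0045 m


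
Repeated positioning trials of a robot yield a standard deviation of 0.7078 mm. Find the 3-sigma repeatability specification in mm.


repeatability = 3*sigma = 3*0.7078 = 2.1234

2.1234 mm


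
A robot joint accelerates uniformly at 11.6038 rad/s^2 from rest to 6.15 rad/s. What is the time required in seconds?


t = delta_omega / alpha = 6.15 / 11.6038 = 0.5300

0.5300 s


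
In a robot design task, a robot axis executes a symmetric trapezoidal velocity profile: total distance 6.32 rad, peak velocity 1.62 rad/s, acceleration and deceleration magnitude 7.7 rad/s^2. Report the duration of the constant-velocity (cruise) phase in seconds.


t_acc = v/a = 0.210390 s, d_acc = v^2/(2a) = 0.170416 rad each
d_cruise = 6.32 - 2*0.170416 = 5.979168 rad
t_cruise = d_cruise/v = 5.979168/1.62 = 3.6908

3.6908 s


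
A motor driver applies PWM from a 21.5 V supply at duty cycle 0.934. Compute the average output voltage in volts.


V_avg = V_supply * D = 21.5*0.934 = 20.0810

20.0810 V


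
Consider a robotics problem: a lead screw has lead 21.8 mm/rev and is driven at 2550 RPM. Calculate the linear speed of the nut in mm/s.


v = lead * (RPM/60) = 21.8*2550/60 = 926.5000

926.5000 mm/s


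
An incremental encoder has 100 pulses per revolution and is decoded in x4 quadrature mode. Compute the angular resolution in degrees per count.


resolution = 360 / (PPR * 4) = 360 / 400 = 0.9000

0.9000 degrees


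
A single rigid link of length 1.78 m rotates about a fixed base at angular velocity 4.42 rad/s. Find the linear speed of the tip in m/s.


v = L*omega = 1.78 * 4.42 = 7.8676

7.8676 m/s


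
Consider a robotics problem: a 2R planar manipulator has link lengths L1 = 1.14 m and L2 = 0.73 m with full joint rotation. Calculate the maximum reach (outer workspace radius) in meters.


r_max = L1 + L2 = 1.14 + 0.73 = 1.8700

1.8700 m


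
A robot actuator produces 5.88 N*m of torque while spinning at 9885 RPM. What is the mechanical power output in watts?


omega = 9885 * 2*pi/60 = 1035.154779 rad/s
P = tau * omega = 5.88 * 1035.154779 = 6086.7101

6086.7101 W


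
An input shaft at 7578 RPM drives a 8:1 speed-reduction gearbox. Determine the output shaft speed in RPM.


omega_out = omega_in / N = 7578 / 8 = 947.2500

947.2500 RPM


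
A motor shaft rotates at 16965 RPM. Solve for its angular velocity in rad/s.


omega = 16965 * 2*pi/60 = 1776.5706

1776.5706 rad/s


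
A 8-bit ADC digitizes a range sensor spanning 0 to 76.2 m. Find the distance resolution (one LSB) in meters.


res = range / 2^n = 76.2/2^8 = 76.2/256 = 0.2977

0.2977 m


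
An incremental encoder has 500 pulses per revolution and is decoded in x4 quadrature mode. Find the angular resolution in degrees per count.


resolution = 360 / (PPR * 4) = 360 / 2000 = 0.1800

0.1800 degrees


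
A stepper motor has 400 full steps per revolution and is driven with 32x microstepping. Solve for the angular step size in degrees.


step = 360/(400*32) = 360/12800 = 0.0281

0.0281 degrees


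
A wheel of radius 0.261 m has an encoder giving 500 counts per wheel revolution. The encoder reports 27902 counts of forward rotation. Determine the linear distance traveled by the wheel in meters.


revs = 27902/500 = 55.804000
d = revs * 2*pi*r = 55.804000 * 2*pi*0.261 = 91.5136

91.5136 m


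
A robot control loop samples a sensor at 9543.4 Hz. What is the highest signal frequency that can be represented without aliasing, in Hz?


f_max = f_s/2 = 9543.4/2 = 4771.7000

4771.7000 Hz


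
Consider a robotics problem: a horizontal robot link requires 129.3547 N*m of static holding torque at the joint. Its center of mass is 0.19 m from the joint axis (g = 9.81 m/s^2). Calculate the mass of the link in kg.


m = tau / (g*L) = 129.3547 / (9.81 * 0.19) = 69.4000

69.4000 kg


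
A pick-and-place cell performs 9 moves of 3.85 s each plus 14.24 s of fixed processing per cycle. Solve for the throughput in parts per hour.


T_cycle = 9*3.85 + 14.24 = 48.8900 s
rate = 3600/T = 73.6347

73.6347 parts/hour


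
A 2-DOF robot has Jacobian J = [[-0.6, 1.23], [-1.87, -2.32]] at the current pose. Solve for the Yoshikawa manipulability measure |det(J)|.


det(J) = -0.6*-2.32 - (1.23)*(-1.87) = 3.6921
|det(J)| = 3.6921

3.6921


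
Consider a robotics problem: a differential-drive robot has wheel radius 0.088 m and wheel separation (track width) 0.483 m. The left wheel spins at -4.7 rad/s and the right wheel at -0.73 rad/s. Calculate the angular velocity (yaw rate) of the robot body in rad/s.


omega = r*(wR - wL)/L = 0.088*(-0.73 - (-4.7))/0.483 = 0.7233

0.7233 rad/s


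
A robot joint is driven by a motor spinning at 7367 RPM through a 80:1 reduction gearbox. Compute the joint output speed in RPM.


omega_joint = omega_motor / N = 7367 / 80 = 92.0875

92.0875 RPM


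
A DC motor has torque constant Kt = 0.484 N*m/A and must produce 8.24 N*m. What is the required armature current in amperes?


I = tau / Kt = 8.24/0.484 = 17.0248

17.0248 A


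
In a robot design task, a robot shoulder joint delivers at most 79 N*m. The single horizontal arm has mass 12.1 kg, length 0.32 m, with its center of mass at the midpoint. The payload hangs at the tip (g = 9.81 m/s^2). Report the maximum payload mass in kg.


tau_arm = m_arm*g*(L/2) = 12.1*9.81*0.32/2 = 18.9922 N*m
tau_payload = tau_max - tau_arm = 79 - 18.9922 = 60.0078
m_payload = tau_payload / (g*L) = 60.0078 / (9.81*0.32) = 19.1156

19.1156 kg


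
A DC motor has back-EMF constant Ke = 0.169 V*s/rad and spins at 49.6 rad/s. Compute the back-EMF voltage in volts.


V_emf = Ke * omega = 0.169*49.6 = 8.3824

8.3824 V


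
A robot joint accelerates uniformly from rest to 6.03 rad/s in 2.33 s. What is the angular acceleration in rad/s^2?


alpha = delta_omega / t = 6.03 / 2.33 = 2.5880

2.5880 rad/s^2


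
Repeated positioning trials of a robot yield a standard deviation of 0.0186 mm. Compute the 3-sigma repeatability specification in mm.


repeatability = 3*sigma = 3*0.0186 = 0.0558

0.0558 mm


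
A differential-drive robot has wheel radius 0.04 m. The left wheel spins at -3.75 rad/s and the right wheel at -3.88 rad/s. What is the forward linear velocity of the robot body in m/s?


v = r*(wR + wL)/2 = 0.04*(-3.88 + -3.75)/2 = -0.1526

-0.1526 m/s


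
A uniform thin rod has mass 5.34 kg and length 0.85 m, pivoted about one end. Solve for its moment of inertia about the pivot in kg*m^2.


I = (1/3)*m*L^2 = (1/3)*5.34*0.85^2 = 1.2860

1.2860 kg*m^2


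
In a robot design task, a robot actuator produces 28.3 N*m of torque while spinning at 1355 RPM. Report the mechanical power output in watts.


omega = 1355 * 2*pi/60 = 141.895268 rad/s
P = tau * omega = 28.3 * 141.895268 = 4015.6361

4015.6361 W


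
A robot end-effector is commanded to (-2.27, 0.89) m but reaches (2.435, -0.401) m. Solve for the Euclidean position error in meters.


dx = 2.435 - (-2.27) = 4.7050, dy = -0.401 - (0.89) = -1.2910
err = sqrt(22.137025 + 1.666681) = 4.8789

4.8789 m


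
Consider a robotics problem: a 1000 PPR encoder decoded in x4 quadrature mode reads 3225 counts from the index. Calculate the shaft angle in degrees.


angle = counts * 360 / (PPR*4) = 3225 * 360 / 4000 = 290.2500

290.2500 degrees


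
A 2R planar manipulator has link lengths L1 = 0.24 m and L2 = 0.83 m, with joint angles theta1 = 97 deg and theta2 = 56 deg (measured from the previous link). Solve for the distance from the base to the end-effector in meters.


x = L1*cos(th1) + L2*cos(th1+th2) = -0.768784
y = L1*sin(th1) + L2*sin(th1+th2) = 0.615023
d = sqrt(x^2 + y^2) = sqrt(0.591029 + 0.378253) = 0.9845

0.9845 m


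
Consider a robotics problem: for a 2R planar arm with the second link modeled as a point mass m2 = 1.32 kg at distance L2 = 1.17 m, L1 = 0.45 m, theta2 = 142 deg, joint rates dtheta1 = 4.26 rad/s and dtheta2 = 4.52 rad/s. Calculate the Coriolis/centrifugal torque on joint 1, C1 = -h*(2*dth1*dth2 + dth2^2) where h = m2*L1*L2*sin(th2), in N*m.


h = m2*L1*L2*sin(th2) = 1.32*0.45*1.17*sin(142 deg) = 0.427872
C1 = -h*(2*4.26*4.52 + 4.52^2) = -0.427872*58.9408 = -25.2191

-25.2191 N*m


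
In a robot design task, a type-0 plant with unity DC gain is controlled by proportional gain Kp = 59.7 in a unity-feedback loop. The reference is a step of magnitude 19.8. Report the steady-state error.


e_ss = R/(1 + Kp) = 19.8/(1 + 59.7) = 19.8/60.7000 = 0.3262

0.3262


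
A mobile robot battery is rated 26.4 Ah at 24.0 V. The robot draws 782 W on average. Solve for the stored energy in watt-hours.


E = capacity * V = 26.4*24.0 = 633.6000

633.6000 Wh


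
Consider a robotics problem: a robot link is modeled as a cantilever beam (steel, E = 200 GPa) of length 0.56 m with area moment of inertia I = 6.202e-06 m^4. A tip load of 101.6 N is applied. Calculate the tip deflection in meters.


delta = F*L^3/(3*E*I) = 101.6*0.56^3/(3*2.000e+11*6.202e-06)
      = 17.8425856/3721200 = 4.7948e-06

4.7948e-06 m


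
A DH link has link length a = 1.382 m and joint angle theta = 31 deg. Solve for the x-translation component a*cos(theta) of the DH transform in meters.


a*cos(theta) = 1.382*cos(31 deg) = 1.1846

1.1846 m


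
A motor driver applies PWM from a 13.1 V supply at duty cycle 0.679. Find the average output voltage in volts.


V_avg = V_supply * D = 13.1*0.679 = 8.8949

8.8949 V


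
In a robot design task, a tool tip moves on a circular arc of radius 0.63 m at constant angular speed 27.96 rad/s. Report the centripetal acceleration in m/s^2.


a_c = omega^2 * r = 27.96^2 * 0.63 = 492.5098

492.5098 m/s^2


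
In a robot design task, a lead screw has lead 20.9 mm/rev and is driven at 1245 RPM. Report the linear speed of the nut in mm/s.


v = lead * (RPM/60) = 20.9*1245/60 = 433.6750

433.6750 mm/s


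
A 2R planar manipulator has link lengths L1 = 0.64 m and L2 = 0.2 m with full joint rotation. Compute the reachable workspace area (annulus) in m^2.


r_max = L1 + L2 = 0.8400, r_min = |L1 - L2| = 0.4400
A = pi*(r_max^2 - r_min^2) = pi*(0.7056 - 0.1936) = 1.6085

1.6085 m^2


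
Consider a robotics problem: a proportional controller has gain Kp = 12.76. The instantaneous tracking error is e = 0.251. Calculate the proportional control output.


u_P = Kp * e = 12.76 * 0.251 = 3.2028

3.2028


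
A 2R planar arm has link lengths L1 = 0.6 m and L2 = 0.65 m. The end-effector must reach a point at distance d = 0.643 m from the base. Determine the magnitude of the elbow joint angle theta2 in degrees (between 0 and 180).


cos(th2) = (d^2 - L1^2 - L2^2)/(2*L1*L2) = (0.643^2 - 0.6^2 - 0.65^2)/(2*0.6*0.65) = -0.47314231
th2 = acos(-0.47314231) = 118.2385 deg

118.2385 degrees


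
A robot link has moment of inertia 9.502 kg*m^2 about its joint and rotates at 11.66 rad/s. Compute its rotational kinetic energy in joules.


KE = (1/2)*I*omega^2 = 0.5*9.502*11.66^2 = 645.9251

645.9251 J


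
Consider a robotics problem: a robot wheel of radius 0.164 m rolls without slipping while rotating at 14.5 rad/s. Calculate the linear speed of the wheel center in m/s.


v = omega * r = 14.5 * 0.164 = 2.3780

2.3780 m/s


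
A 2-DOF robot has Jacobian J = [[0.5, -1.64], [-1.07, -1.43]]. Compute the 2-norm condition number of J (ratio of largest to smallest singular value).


JJ^T eigenvalues: trace(JJ^T) = 6.1294, det(JJ^T) = det(J)^2 = 6.09991204
s_max^2 = (6.1294 + sqrt(13.16989620))/2 = 4.87921758
s_min^2 = (6.1294 - sqrt(13.16989620))/2 = 1.25018242
kappa = s_max/s_min = sqrt(4.87921758/1.25018242) = 1.9756

1.9756


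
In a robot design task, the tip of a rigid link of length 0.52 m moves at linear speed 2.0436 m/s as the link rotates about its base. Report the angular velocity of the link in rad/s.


omega = v / L = 2.0436 / 0.52 = 3.9300

3.9300 rad/s


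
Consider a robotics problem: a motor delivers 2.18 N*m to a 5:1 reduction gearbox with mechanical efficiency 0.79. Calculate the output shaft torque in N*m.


tau_out = tau_in * N * eta = 2.18 * 5 * 0.79 = 8.6110

8.6110 N*m


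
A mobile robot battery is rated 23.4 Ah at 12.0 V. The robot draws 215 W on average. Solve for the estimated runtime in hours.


E = 23.4*12.0 = 280.8000 Wh
t = E/P = 280.8000/215 = 1.3060

1.3060 hours


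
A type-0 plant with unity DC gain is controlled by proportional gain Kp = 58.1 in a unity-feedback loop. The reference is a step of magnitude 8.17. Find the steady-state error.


e_ss = R/(1 + Kp) = 8.17/(1 + 58.1) = 8.17/59.1000 = 0.1382

0.1382


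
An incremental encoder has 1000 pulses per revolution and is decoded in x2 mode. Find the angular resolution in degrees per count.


resolution = 360 / (PPR * 2) = 360 / 2000 = 0.1800

0.1800 degrees


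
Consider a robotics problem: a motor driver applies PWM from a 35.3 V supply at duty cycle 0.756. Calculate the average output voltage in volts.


V_avg = V_supply * D = 35.3*0.756 = 26.6868

26.6868 V


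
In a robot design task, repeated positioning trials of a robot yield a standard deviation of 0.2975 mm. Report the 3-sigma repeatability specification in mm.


repeatability = 3*sigma = 3*0.2975 = 0.8925

0.8925 mm


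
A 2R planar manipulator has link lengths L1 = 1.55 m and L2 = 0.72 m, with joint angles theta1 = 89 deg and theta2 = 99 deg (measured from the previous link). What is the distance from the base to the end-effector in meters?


x = L1*cos(th1) + L2*cos(th1+th2) = -0.685942
y = L1*sin(th1) + L2*sin(th1+th2) = 1.449559
d = sqrt(x^2 + y^2) = sqrt(0.470516 + 2.101221) = 1.6037

1.6037 m


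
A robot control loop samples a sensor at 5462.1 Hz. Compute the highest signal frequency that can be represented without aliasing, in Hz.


f_max = f_s/2 = 5462.1/2 = 2731.0500

2731.0500 Hz


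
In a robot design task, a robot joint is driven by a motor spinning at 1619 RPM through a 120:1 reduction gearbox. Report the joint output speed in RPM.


omega_joint = omega_motor / N = 1619 / 120 = 13.4917

13.4917 RPM


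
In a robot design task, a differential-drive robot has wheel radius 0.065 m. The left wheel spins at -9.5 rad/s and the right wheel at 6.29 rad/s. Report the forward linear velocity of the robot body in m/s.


v = r*(wR + wL)/2 = 0.065*(6.29 + -9.5)/2 = -0.1043

-0.1043 m/s


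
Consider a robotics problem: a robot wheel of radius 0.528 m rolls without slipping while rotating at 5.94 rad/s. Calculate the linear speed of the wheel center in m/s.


v = omega * r = 5.94 * 0.528 = 3.1363

3.1363 m/s


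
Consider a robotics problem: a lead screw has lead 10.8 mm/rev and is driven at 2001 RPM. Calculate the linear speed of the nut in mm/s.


v = lead * (RPM/60) = 10.8*2001/60 = 360.1800

360.1800 mm/s


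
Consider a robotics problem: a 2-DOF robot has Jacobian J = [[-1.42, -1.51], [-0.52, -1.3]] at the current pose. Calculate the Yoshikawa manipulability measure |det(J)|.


det(J) = -1.42*-1.3 - (-1.51)*(-0.52) = 1.0608
|det(J)| = 1.0608

1.0608


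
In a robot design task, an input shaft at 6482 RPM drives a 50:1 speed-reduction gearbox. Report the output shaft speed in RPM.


omega_out = omega_in / N = 6482 / 50 = 129.6400

129.6400 RPM


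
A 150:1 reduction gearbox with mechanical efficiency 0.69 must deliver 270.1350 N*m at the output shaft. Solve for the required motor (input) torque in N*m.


tau_in = tau_out / (N * eta) = 270.1350 / (150 * 0.69) = 2.6100

2.6100 N*m


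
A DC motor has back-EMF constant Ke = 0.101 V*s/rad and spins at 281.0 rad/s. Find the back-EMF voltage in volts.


V_emf = Ke * omega = 0.101*281.0 = 28.3810

28.3810 V


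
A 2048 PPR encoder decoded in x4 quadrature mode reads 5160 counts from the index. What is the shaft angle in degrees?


angle = counts * 360 / (PPR*4) = 5160 * 360 / 8192 = 226.7578

226.7578 degrees


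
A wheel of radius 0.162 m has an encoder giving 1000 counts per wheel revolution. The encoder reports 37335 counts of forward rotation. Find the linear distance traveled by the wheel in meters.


revs = 37335/1000 = 37.335000
d = revs * 2*pi*r = 37.335000 * 2*pi*0.162 = 38.0024

38.0024 m


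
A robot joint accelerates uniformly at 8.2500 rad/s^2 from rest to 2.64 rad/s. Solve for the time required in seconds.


t = delta_omega / alpha = 2.64 / 8.2500 = 0.3200

0.3200 s


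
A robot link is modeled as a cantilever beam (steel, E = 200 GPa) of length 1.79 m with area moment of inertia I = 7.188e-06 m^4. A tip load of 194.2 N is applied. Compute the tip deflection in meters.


delta = F*L^3/(3*E*I) = 194.2*1.79^3/(3*2.000e+11*7.188e-06)
      = 1113.8028338/4312800 = 2.5826e-04

2.5826e-04 m


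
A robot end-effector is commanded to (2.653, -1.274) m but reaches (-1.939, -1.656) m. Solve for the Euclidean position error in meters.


dx = -1.939 - (2.653) = -4.5920, dy = -1.656 - (-1.274) = -0.3820
err = sqrt(21.086464 + 0.145924) = 4.6079

4.6079 m


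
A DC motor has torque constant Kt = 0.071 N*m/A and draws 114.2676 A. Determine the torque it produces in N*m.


tau = Kt * I = 0.071*114.2676 = 8.1130

8.1130 N*m


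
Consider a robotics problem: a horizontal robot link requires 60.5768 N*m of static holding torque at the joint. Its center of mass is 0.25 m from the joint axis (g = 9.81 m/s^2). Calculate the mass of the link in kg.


m = tau / (g*L) = 60.5768 / (9.81 * 0.25) = 24.7000

24.7000 kg


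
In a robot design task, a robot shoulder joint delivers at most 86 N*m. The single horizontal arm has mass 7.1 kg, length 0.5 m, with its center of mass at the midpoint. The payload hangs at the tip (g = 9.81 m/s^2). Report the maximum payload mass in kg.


tau_arm = m_arm*g*(L/2) = 7.1*9.81*0.5/2 = 17.4127 N*m
tau_payload = tau_max - tau_arm = 86 - 17.4127 = 68.5873
m_payload = tau_payload / (g*L) = 68.5873 / (9.81*0.5) = 13.9831

13.9831 kg


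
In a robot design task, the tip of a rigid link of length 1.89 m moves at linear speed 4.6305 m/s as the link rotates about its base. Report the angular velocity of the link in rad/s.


omega = v / L = 4.6305 / 1.89 = 2.4500

2.4500 rad/s


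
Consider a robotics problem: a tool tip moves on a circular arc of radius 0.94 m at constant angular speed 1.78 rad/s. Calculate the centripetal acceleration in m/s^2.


a_c = omega^2 * r = 1.78^2 * 0.94 = 2.9783

2.9783 m/s^2


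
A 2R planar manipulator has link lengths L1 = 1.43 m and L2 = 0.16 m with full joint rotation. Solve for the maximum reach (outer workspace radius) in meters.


r_max = L1 + L2 = 1.43 + 0.16 = 1.5900

1.5900 m


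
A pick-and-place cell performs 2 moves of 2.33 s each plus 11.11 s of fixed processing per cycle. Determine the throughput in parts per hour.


T_cycle = 2*2.33 + 11.11 = 15.7700 s
rate = 3600/T = 228.2815

228.2815 parts/hour


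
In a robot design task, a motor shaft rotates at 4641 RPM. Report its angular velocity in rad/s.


omega = 4641 * 2*pi/60 = 486.0044

486.0044 rad/s


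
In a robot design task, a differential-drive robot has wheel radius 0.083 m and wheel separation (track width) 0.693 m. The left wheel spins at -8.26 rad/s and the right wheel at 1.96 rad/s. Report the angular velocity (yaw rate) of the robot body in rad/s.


omega = r*(wR - wL)/L = 0.083*(1.96 - (-8.26))/0.693 = 1.2240

1.2240 rad/s


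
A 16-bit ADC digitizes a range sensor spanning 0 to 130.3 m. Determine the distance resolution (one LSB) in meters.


res = range / 2^n = 130.3/2^16 = 130.3/65536 = 0.0020

0.0020 m


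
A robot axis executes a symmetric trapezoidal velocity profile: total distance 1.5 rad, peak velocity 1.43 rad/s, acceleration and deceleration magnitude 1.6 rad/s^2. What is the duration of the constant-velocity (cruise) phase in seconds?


t_acc = v/a = 0.893750 s, d_acc = v^2/(2a) = 0.639031 rad each
d_cruise = 1.5 - 2*0.639031 = 0.221938 rad
t_cruise = d_cruise/v = 0.221938/1.43 = 0.1552

0.1552 s


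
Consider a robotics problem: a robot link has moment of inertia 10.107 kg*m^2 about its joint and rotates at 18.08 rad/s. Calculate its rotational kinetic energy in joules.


KE = (1/2)*I*omega^2 = 0.5*10.107*18.08^2 = 1651.9204

1651.9204 J


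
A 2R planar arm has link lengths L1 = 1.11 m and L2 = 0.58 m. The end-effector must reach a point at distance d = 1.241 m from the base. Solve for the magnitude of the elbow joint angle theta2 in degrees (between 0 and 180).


cos(th2) = (d^2 - L1^2 - L2^2)/(2*L1*L2) = (1.241^2 - 1.11^2 - 0.58^2)/(2*1.11*0.58) = -0.02207130
th2 = acos(-0.02207130) = 91.2647 deg

91.2647 degrees


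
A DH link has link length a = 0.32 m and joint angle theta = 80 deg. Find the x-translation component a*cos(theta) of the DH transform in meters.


a*cos(theta) = 0.32*cos(80 deg) = 0.0556

0.0556 m


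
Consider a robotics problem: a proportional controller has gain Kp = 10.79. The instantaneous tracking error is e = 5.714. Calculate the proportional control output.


u_P = Kp * e = 10.79 * 5.714 = 61.6541

61.6541


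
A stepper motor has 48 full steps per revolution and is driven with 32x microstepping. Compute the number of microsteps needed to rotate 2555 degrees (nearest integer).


step_size = 360/(48*32) = 360/1536 = 0.234375 deg
n = 2555/(360/1536) = 2555*1536/360 = 10901.3333 -> 10901

10901 steps
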